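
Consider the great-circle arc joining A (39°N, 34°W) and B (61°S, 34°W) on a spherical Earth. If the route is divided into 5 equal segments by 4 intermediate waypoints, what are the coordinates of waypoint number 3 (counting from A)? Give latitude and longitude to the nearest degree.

≈ (21°S, 34°W)

Write both endpoints as unit vectors p₁, p₂ with components (cos φ cos λ, cos φ sin λ, sin φ).
The central angle between the endpoints is δ = arccos(p₁·p₂) ≈ 1.745 rad (100.0°).
Interpolate at f = 3/5 with slerp weights a = sin((1−f)δ)/sin δ ≈ 0.653, b = sin(fδ)/sin δ ≈ 0.879.
p = a·p₁ + b·p₂ ≈ (0.774, -0.522, -0.358); φ = arcsin(p_z) ≈ -21.00°, λ = atan2(p_y, p_x) ≈ -34.00°.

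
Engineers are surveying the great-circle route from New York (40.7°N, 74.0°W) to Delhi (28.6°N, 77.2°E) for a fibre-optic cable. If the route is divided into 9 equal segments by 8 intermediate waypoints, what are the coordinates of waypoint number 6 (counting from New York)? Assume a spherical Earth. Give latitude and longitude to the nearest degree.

≈ 59°N, 52°E

Write both endpoints as unit vectors p₁, p₂ with components (cos φ cos λ, cos φ sin λ, sin φ).
The central angle between the endpoints is δ = arccos(p₁·p₂) ≈ 1.845 rad (105.7°).
Interpolate at f = 6/9 with slerp weights a = sin((1−f)δ)/sin δ ≈ 0.600, b = sin(fδ)/sin δ ≈ 0.979.
p = a·p₁ + b·p₂ ≈ (0.316, 0.401, 0.860); φ = arcsin(p_z) ≈ 59.28°, λ = atan2(p_y, p_x) ≈ 51.82°.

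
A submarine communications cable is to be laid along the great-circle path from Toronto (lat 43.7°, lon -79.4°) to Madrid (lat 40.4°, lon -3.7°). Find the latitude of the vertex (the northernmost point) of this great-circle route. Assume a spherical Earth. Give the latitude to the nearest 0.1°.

The great circle lies in the plane with unit normal n̂ = (p₁ × p₂)/|p₁ × p₂|.
Here n̂_z ≈ +0.657; the vertex latitude is φ_max = arccos|n̂_z| ≈ 48.9°.

≈ 48.9°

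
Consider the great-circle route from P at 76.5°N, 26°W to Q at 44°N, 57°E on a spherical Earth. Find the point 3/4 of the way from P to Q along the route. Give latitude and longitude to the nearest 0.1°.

From cos δ = sin φ₁ sin φ₂ + cos φ₁ cos φ₂ cos Δλ, the central angle is δ ≈ 0.801 rad (45.9°).
Interpolate at f = 3/4 with slerp weights a = sin((1−f)δ)/sin δ ≈ 0.277, b = sin(fδ)/sin δ ≈ 0.787.
p = a·p₁ + b·p₂ ≈ (0.367, 0.447, 0.816); φ = arcsin(p_z) ≈ 54.71°, λ = atan2(p_y, p_x) ≈ 50.62°.

≈ 54.7°N, 50.6°E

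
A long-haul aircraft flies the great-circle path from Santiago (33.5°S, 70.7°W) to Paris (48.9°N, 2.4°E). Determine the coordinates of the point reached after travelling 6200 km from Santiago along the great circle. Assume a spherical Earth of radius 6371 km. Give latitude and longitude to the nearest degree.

The haversine formula gives a central angle δ ≈ 1.830 rad (104.9°) between the endpoints. The total great-circle distance is δ·R ≈ 1.830 × 6371 ≈ 11661 km, so the target fraction is f = 6200/11661 ≈ 0.532.
Interpolate at f ≈ 0.532 with slerp weights a = sin((1−f)δ)/sin δ ≈ 0.782, b = sin(fδ)/sin δ ≈ 0.855.
p = a·p₁ + b·p₂ ≈ (0.777, -0.592, 0.213); φ = arcsin(p_z) ≈ 12.29°, λ = atan2(p_y, p_x) ≈ -37.29°.

≈ 12°N, 37°W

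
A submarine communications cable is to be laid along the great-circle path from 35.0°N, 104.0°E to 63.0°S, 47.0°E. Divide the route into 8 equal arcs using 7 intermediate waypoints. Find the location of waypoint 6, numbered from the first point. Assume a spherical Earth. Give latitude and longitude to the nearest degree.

≈ 41°S, 73°E

From cos δ = sin φ₁ sin φ₂ + cos φ₁ cos φ₂ cos Δλ, the central angle is δ ≈ 1.884 rad (108.0°).
Interpolate at f = 6/8 with slerp weights a = sin((1−f)δ)/sin δ ≈ 0.477, b = sin(fδ)/sin δ ≈ 1.038.
p = a·p₁ + b·p₂ ≈ (0.227, 0.724, -0.651); φ = arcsin(p_z) ≈ -40.65°, λ = atan2(p_y, p_x) ≈ 72.60°.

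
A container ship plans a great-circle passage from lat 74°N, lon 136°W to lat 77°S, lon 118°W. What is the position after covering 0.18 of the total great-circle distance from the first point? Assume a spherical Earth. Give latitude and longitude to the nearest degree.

Convert each endpoint to a unit vector on the sphere (x = cos φ cos λ, y = cos φ sin λ, z = sin φ).
The central angle between the endpoints is δ = arccos(p₁·p₂) ≈ 2.642 rad (151.4°).
Interpolate at f = 0.18 with slerp weights a = sin((1−f)δ)/sin δ ≈ 1.727, b = sin(fδ)/sin δ ≈ 0.955.
p = a·p₁ + b·p₂ ≈ (-0.443, -0.520, 0.730); φ = arcsin(p_z) ≈ 46.87°, λ = atan2(p_y, p_x) ≈ -130.43°.

≈ lat 47°N, lon 130°W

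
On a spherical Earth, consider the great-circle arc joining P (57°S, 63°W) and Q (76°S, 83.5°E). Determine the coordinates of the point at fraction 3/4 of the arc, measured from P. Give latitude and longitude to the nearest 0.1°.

From cos δ = sin φ₁ sin φ₂ + cos φ₁ cos φ₂ cos Δλ, the central angle is δ ≈ 0.790 rad (45.3°).
Interpolate at f = 3/4 with slerp weights a = sin((1−f)δ)/sin δ ≈ 0.276, b = sin(fδ)/sin δ ≈ 0.786.
p = a·p₁ + b·p₂ ≈ (0.090, 0.055, -0.994); φ = arcsin(p_z) ≈ -83.96°, λ = atan2(p_y, p_x) ≈ 31.44°.

≈ (84.0°S, 31.4°E)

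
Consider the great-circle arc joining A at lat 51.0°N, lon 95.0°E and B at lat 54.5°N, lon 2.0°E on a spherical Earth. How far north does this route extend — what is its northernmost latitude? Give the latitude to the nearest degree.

The great circle lies in the plane with unit normal n̂ = (p₁ × p₂)/|p₁ × p₂|.
Here n̂_z ≈ -0.462; the vertex latitude is φ_max = arccos|n̂_z| ≈ 62.5°.
Check via Clairaut: cos φ_max = |cos φ₁| · sin C = cos(51.0°)·sin(47.3°) ≈ 0.462, again giving ≈ 62.5°.

≈ 62°N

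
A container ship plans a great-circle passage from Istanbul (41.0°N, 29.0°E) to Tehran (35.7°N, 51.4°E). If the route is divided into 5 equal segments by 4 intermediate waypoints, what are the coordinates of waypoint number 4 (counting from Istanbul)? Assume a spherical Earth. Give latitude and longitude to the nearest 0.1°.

≈ 37.1°N, 47.2°E

From cos δ = sin φ₁ sin φ₂ + cos φ₁ cos φ₂ cos Δλ, the central angle is δ ≈ 0.319 rad (18.3°).
Interpolate at f = 4/5 with slerp weights a = sin((1−f)δ)/sin δ ≈ 0.203, b = sin(fδ)/sin δ ≈ 0.805.
p = a·p₁ + b·p₂ ≈ (0.542, 0.585, 0.603); φ = arcsin(p_z) ≈ 37.09°, λ = atan2(p_y, p_x) ≈ 47.20°.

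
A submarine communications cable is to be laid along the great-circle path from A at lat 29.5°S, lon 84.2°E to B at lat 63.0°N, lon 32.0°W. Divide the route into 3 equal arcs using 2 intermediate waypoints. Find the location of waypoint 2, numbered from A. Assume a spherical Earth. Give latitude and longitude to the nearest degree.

From cos δ = sin φ₁ sin φ₂ + cos φ₁ cos φ₂ cos Δλ, the central angle is δ ≈ 2.231 rad (127.8°).
Interpolate at f = 2/3 with slerp weights a = sin((1−f)δ)/sin δ ≈ 0.857, b = sin(fδ)/sin δ ≈ 1.262.
p = a·p₁ + b·p₂ ≈ (0.561, 0.439, 0.702); φ = arcsin(p_z) ≈ 44.59°, λ = atan2(p_y, p_x) ≈ 38.01°.

≈ lat 45°N, lon 38°E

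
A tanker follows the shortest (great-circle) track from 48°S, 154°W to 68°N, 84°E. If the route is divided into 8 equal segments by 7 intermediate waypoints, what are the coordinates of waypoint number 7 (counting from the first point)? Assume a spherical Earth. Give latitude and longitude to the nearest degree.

Convert each endpoint to a unit vector on the sphere (x = cos φ cos λ, y = cos φ sin λ, z = sin φ).
The central angle between the endpoints is δ = arccos(p₁·p₂) ≈ 2.535 rad (145.3°).
Interpolate at f = 7/8 with slerp weights a = sin((1−f)δ)/sin δ ≈ 0.547, b = sin(fδ)/sin δ ≈ 1.400.
p = a·p₁ + b·p₂ ≈ (-0.274, 0.361, 0.891); φ = arcsin(p_z) ≈ 63.04°, λ = atan2(p_y, p_x) ≈ 127.22°.

≈ 63°N, 127°E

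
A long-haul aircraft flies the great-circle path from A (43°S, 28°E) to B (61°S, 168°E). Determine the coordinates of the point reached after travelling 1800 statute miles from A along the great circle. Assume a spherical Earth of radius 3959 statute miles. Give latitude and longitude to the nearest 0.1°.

≈ (66.3°S, 49.1°E)

Convert each endpoint to a unit vector on the sphere (x = cos φ cos λ, y = cos φ sin λ, z = sin φ).
The central angle between the endpoints is δ = arccos(p₁·p₂) ≈ 1.240 rad (71.0°). The total great-circle distance is δ·R ≈ 1.240 × 3959 ≈ 4909 mi, so the target fraction is f = 1800/4909 ≈ 0.367.
Interpolate at f ≈ 0.367 with slerp weights a = sin((1−f)δ)/sin δ ≈ 0.748, b = sin(fδ)/sin δ ≈ 0.464.
p = a·p₁ + b·p₂ ≈ (0.263, 0.303, -0.916); φ = arcsin(p_z) ≈ -66.34°, λ = atan2(p_y, p_x) ≈ 49.14°.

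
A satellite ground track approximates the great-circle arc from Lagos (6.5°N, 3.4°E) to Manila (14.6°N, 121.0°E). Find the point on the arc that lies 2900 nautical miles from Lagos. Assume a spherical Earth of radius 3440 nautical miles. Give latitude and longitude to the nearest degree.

The haversine formula gives a central angle δ ≈ 2.001 rad (114.6°) between the endpoints. The total great-circle distance is δ·R ≈ 2.001 × 3440 ≈ 6883 nmi, so the target fraction is f = 2900/6883 ≈ 0.421.
Interpolate at f ≈ 0.421 with slerp weights a = sin((1−f)δ)/sin δ ≈ 1.008, b = sin(fδ)/sin δ ≈ 0.821.
p = a·p₁ + b·p₂ ≈ (0.590, 0.741, 0.321); φ = arcsin(p_z) ≈ 18.73°, λ = atan2(p_y, p_x) ≈ 51.46°.

≈ 19°N, 51°E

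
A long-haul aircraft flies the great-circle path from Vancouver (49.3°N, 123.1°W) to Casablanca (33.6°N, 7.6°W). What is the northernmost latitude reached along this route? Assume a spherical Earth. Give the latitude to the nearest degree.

The great circle lies in the plane with unit normal n̂ = (p₁ × p₂)/|p₁ × p₂|.
Here n̂_z ≈ +0.499; the vertex latitude is φ_max = arccos|n̂_z| ≈ 60.1°.

≈ 60°N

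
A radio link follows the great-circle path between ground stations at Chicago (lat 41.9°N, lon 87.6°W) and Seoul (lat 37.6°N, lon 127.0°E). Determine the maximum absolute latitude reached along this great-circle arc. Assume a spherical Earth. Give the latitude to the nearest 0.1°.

≈ 70.4°N

The great circle lies in the plane with unit normal n̂ = (p₁ × p₂)/|p₁ × p₂|.
Here n̂_z ≈ -0.336; the vertex latitude is φ_max = arccos|n̂_z| ≈ 70.4°.
Check via Clairaut: cos φ_max = |cos φ₁| · sin C = cos(41.9°)·sin(26.8°) ≈ 0.336, again giving ≈ 70.4°.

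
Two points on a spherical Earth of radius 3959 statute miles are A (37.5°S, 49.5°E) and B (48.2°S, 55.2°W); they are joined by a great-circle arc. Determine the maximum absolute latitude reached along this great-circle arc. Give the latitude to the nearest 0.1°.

≈ 57.3°S

The great circle lies in the plane with unit normal n̂ = (p₁ × p₂)/|p₁ × p₂|.
Here n̂_z ≈ -0.540; the vertex latitude is φ_max = arccos|n̂_z| ≈ 57.3°.
Check via Clairaut: cos φ_max = |cos φ₁| · sin C = cos(37.5°)·sin(137.1°) ≈ 0.540, again giving ≈ 57.3°.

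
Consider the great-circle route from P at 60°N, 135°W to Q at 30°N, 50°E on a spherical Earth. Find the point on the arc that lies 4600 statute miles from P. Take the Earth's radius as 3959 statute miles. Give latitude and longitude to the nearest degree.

Write both endpoints as unit vectors p₁, p₂ with components (cos φ cos λ, cos φ sin λ, sin φ).
The central angle between the endpoints is δ = arccos(p₁·p₂) ≈ 1.569 rad (89.9°). The total great-circle distance is δ·R ≈ 1.569 × 3959 ≈ 6212 mi, so the target fraction is f = 4600/6212 ≈ 0.740.
Interpolate at f ≈ 0.740 with slerp weights a = sin((1−f)δ)/sin δ ≈ 0.396, b = sin(fδ)/sin δ ≈ 0.918.
p = a·p₁ + b·p₂ ≈ (0.371, 0.469, 0.802); φ = arcsin(p_z) ≈ 53.30°, λ = atan2(p_y, p_x) ≈ 51.66°.

≈ 53°N, 52°E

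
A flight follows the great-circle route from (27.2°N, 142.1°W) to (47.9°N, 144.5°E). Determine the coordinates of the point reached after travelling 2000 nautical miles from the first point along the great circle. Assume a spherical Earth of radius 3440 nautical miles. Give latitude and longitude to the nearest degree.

Convert each endpoint to a unit vector on the sphere (x = cos φ cos λ, y = cos φ sin λ, z = sin φ).
The central angle between the endpoints is δ = arccos(p₁·p₂) ≈ 1.036 rad (59.4°). The total great-circle distance is δ·R ≈ 1.036 × 3440 ≈ 3564 nmi, so the target fraction is f = 2000/3564 ≈ 0.561.
Interpolate at f ≈ 0.561 with slerp weights a = sin((1−f)δ)/sin δ ≈ 0.511, b = sin(fδ)/sin δ ≈ 0.638.
p = a·p₁ + b·p₂ ≈ (-0.707, -0.030, 0.707); φ = arcsin(p_z) ≈ 44.98°, λ = atan2(p_y, p_x) ≈ -177.53°.

≈ (45°N, 178°W)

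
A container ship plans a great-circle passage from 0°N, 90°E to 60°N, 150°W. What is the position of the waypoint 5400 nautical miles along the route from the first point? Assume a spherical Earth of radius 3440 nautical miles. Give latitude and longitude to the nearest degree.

The haversine formula gives a central angle δ ≈ 1.823 rad (104.5°) between the endpoints. The total great-circle distance is δ·R ≈ 1.823 × 3440 ≈ 6273 nmi, so the target fraction is f = 5400/6273 ≈ 0.861.
Interpolate at f ≈ 0.861 with slerp weights a = sin((1−f)δ)/sin δ ≈ 0.259, b = sin(fδ)/sin δ ≈ 1.033.
p = a·p₁ + b·p₂ ≈ (-0.447, 0.001, 0.894); φ = arcsin(p_z) ≈ 63.43°, λ = atan2(p_y, p_x) ≈ 179.87°.

≈ 63°N, 180°E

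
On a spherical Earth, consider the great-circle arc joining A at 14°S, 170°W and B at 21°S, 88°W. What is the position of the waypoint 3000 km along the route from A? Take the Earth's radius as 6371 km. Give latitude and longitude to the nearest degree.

Write both endpoints as unit vectors p₁, p₂ with components (cos φ cos λ, cos φ sin λ, sin φ).
The central angle between the endpoints is δ = arccos(p₁·p₂) ≈ 1.356 rad (77.7°). The total great-circle distance is δ·R ≈ 1.356 × 6371 ≈ 8642 km, so the target fraction is f = 3000/8642 ≈ 0.347.
Interpolate at f ≈ 0.347 with slerp weights a = sin((1−f)δ)/sin δ ≈ 0.792, b = sin(fδ)/sin δ ≈ 0.464.
p = a·p₁ + b·p₂ ≈ (-0.742, -0.567, -0.358); φ = arcsin(p_z) ≈ -20.98°, λ = atan2(p_y, p_x) ≈ -142.63°.

≈ 21°S, 143°W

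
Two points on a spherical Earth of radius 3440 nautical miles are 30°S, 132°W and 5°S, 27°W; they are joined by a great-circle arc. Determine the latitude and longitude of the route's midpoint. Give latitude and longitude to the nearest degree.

Write both endpoints as unit vectors p₁, p₂ with components (cos φ cos λ, cos φ sin λ, sin φ).
The central angle between the endpoints is δ = arccos(p₁·p₂) ≈ 1.751 rad (100.4°).
Interpolate at f = 1/2 with slerp weights a = sin((1−f)δ)/sin δ ≈ 0.781, b = sin(fδ)/sin δ ≈ 0.781.
p = a·p₁ + b·p₂ ≈ (0.241, -0.856, -0.458); φ = arcsin(p_z) ≈ -27.28°, λ = atan2(p_y, p_x) ≈ -74.29°.

≈ 27°S, 74°W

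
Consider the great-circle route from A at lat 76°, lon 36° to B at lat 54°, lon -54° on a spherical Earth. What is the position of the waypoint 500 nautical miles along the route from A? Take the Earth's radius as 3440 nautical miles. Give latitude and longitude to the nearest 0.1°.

≈ lat 76.2°, lon 0.8°

Convert each endpoint to a unit vector on the sphere (x = cos φ cos λ, y = cos φ sin λ, z = sin φ).
The central angle between the endpoints is δ = arccos(p₁·p₂) ≈ 0.668 rad (38.3°). The total great-circle distance is δ·R ≈ 0.668 × 3440 ≈ 2298 nmi, so the target fraction is f = 500/2298 ≈ 0.218.
Interpolate at f ≈ 0.218 with slerp weights a = sin((1−f)δ)/sin δ ≈ 0.806, b = sin(fδ)/sin δ ≈ 0.234.
p = a·p₁ + b·p₂ ≈ (0.239, 0.003, 0.971); φ = arcsin(p_z) ≈ 76.20°, λ = atan2(p_y, p_x) ≈ 0.82°.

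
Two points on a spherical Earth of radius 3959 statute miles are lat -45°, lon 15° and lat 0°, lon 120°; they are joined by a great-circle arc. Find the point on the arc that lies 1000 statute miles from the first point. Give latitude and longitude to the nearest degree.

The haversine formula gives a central angle δ ≈ 1.755 rad (100.5°) between the endpoints. The total great-circle distance is δ·R ≈ 1.755 × 3959 ≈ 6947 mi, so the target fraction is f = 1000/6947 ≈ 0.144.
Interpolate at f ≈ 0.144 with slerp weights a = sin((1−f)δ)/sin δ ≈ 1.015, b = sin(fδ)/sin δ ≈ 0.254.
p = a·p₁ + b·p₂ ≈ (0.566, 0.406, -0.718); φ = arcsin(p_z) ≈ -45.85°, λ = atan2(p_y, p_x) ≈ 35.64°.

≈ lat -46°, lon 36°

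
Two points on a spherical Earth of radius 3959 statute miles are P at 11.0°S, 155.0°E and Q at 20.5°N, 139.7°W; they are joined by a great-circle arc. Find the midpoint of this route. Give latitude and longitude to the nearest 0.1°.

≈ 5.6°N, 173.2°W

Write both endpoints as unit vectors p₁, p₂ with components (cos φ cos λ, cos φ sin λ, sin φ).
The central angle between the endpoints is δ = arccos(p₁·p₂) ≈ 1.248 rad (71.5°).
Interpolate at f = 1/2 with slerp weights a = sin((1−f)δ)/sin δ ≈ 0.616, b = sin(fδ)/sin δ ≈ 0.616.
p = a·p₁ + b·p₂ ≈ (-0.988, -0.118, 0.098); φ = arcsin(p_z) ≈ 5.64°, λ = atan2(p_y, p_x) ≈ -173.21°.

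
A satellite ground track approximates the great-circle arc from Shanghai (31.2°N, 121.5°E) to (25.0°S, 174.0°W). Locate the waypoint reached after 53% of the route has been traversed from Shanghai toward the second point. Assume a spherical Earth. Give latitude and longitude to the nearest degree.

≈ (2°N, 157°E)

The haversine formula gives a central angle δ ≈ 1.456 rad (83.4°) between the endpoints.
Interpolate at f = 0.53 with slerp weights a = sin((1−f)δ)/sin δ ≈ 0.636, b = sin(fδ)/sin δ ≈ 0.702.
p = a·p₁ + b·p₂ ≈ (-0.917, 0.398, 0.033); φ = arcsin(p_z) ≈ 1.89°, λ = atan2(p_y, p_x) ≈ 156.56°.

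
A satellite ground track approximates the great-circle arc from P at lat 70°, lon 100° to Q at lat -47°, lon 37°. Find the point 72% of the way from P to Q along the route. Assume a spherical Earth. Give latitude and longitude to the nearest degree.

The haversine formula gives a central angle δ ≈ 2.191 rad (125.5°) between the endpoints.
Interpolate at f = 0.72 with slerp weights a = sin((1−f)δ)/sin δ ≈ 0.708, b = sin(fδ)/sin δ ≈ 1.229.
p = a·p₁ + b·p₂ ≈ (0.627, 0.743, -0.234); φ = arcsin(p_z) ≈ -13.53°, λ = atan2(p_y, p_x) ≈ 49.81°.

≈ lat -14°, lon 50°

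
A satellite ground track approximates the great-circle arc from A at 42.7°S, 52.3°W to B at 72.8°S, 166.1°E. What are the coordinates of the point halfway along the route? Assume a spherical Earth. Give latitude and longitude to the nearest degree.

≈ 72°S, 72°W

The haversine formula gives a central angle δ ≈ 1.073 rad (61.5°) between the endpoints.
Interpolate at f = 1/2 with slerp weights a = sin((1−f)δ)/sin δ ≈ 0.582, b = sin(fδ)/sin δ ≈ 0.582.
p = a·p₁ + b·p₂ ≈ (0.094, -0.297, -0.950); φ = arcsin(p_z) ≈ -71.84°, λ = atan2(p_y, p_x) ≈ -72.35°.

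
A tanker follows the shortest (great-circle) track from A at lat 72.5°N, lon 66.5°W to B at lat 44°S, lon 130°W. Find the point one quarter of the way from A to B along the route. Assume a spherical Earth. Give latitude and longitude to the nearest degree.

The haversine formula gives a central angle δ ≈ 2.172 rad (124.5°) between the endpoints.
Interpolate at f = 1/4 with slerp weights a = sin((1−f)δ)/sin δ ≈ 1.211, b = sin(fδ)/sin δ ≈ 0.627.
p = a·p₁ + b·p₂ ≈ (-0.145, -0.679, 0.719); φ = arcsin(p_z) ≈ 46.01°, λ = atan2(p_y, p_x) ≈ -102.02°.

≈ lat 46°N, lon 102°W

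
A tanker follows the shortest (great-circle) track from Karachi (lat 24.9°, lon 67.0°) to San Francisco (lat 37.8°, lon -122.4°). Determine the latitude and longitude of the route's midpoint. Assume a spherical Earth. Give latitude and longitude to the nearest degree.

≈ lat 80°, lon 112°

Convert each endpoint to a unit vector on the sphere (x = cos φ cos λ, y = cos φ sin λ, z = sin φ).
The central angle between the endpoints is δ = arccos(p₁·p₂) ≈ 2.036 rad (116.7°).
Interpolate at f = 1/2 with slerp weights a = sin((1−f)δ)/sin δ ≈ 0.953, b = sin(fδ)/sin δ ≈ 0.953.
p = a·p₁ + b·p₂ ≈ (-0.066, 0.160, 0.985); φ = arcsin(p_z) ≈ 80.05°, λ = atan2(p_y, p_x) ≈ 112.35°.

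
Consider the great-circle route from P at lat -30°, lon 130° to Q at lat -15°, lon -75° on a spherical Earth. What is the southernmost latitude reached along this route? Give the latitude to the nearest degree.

The great circle lies in the plane with unit normal n̂ = (p₁ × p₂)/|p₁ × p₂|.
Here n̂_z ≈ +0.455; the vertex latitude is φ_max = arccos|n̂_z| ≈ 63.0°.
Check via Clairaut: cos φ_max = |cos φ₁| · sin C = cos(30.0°)·sin(148.3°) ≈ 0.455, again giving ≈ 63.0°.

≈ -63°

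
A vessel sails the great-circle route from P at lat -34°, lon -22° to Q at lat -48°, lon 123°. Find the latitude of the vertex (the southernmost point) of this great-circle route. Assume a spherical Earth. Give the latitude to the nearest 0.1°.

≈ -71.4°

The great circle lies in the plane with unit normal n̂ = (p₁ × p₂)/|p₁ × p₂|.
Here n̂_z ≈ +0.318; the vertex latitude is φ_max = arccos|n̂_z| ≈ 71.4°.
Check via Clairaut: cos φ_max = |cos φ₁| · sin C = cos(34.0°)·sin(157.4°) ≈ 0.318, again giving ≈ 71.4°.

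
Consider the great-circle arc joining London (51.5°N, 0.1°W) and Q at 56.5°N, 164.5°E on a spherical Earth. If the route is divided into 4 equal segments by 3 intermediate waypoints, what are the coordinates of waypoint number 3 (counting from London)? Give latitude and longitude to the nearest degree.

From cos δ = sin φ₁ sin φ₂ + cos φ₁ cos φ₂ cos Δλ, the central angle is δ ≈ 1.244 rad (71.3°).
Interpolate at f = 3/4 with slerp weights a = sin((1−f)δ)/sin δ ≈ 0.323, b = sin(fδ)/sin δ ≈ 0.848.
p = a·p₁ + b·p₂ ≈ (-0.250, 0.125, 0.960); φ = arcsin(p_z) ≈ 73.77°, λ = atan2(p_y, p_x) ≈ 153.48°.

≈ 74°N, 153°E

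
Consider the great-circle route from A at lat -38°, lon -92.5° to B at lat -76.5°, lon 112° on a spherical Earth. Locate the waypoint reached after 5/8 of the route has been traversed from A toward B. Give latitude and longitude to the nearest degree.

Write both endpoints as unit vectors p₁, p₂ with components (cos φ cos λ, cos φ sin λ, sin φ).
The central angle between the endpoints is δ = arccos(p₁·p₂) ≈ 1.125 rad (64.5°).
Interpolate at f = 5/8 with slerp weights a = sin((1−f)δ)/sin δ ≈ 0.454, b = sin(fδ)/sin δ ≈ 0.717.
p = a·p₁ + b·p₂ ≈ (-0.078, -0.202, -0.976); φ = arcsin(p_z) ≈ -77.48°, λ = atan2(p_y, p_x) ≈ -111.16°.

≈ lat -77°, lon -111°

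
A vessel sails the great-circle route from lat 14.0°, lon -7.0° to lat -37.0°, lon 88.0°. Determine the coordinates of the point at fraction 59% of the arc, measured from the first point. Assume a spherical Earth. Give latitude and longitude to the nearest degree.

Write both endpoints as unit vectors p₁, p₂ with components (cos φ cos λ, cos φ sin λ, sin φ).
The central angle between the endpoints is δ = arccos(p₁·p₂) ≈ 1.786 rad (102.3°).
Interpolate at f = 0.59 with slerp weights a = sin((1−f)δ)/sin δ ≈ 0.684, b = sin(fδ)/sin δ ≈ 0.890.
p = a·p₁ + b·p₂ ≈ (0.684, 0.629, -0.370); φ = arcsin(p_z) ≈ -21.71°, λ = atan2(p_y, p_x) ≈ 42.62°.

≈ lat -22°, lon 43°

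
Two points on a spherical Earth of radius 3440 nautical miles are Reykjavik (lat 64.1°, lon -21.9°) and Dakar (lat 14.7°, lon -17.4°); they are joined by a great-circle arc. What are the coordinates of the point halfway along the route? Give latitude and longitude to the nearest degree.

≈ lat 39°, lon -19°

Convert each endpoint to a unit vector on the sphere (x = cos φ cos λ, y = cos φ sin λ, z = sin φ).
The central angle between the endpoints is δ = arccos(p₁·p₂) ≈ 0.864 rad (49.5°).
Interpolate at f = 1/2 with slerp weights a = sin((1−f)δ)/sin δ ≈ 0.551, b = sin(fδ)/sin δ ≈ 0.551.
p = a·p₁ + b·p₂ ≈ (0.731, -0.249, 0.635); φ = arcsin(p_z) ≈ 39.42°, λ = atan2(p_y, p_x) ≈ -18.80°.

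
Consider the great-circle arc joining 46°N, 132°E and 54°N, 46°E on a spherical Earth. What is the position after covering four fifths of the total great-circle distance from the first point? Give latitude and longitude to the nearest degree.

≈ 58°N, 63°E

From cos δ = sin φ₁ sin φ₂ + cos φ₁ cos φ₂ cos Δλ, the central angle is δ ≈ 0.914 rad (52.4°).
Interpolate at f = 4/5 with slerp weights a = sin((1−f)δ)/sin δ ≈ 0.230, b = sin(fδ)/sin δ ≈ 0.843.
p = a·p₁ + b·p₂ ≈ (0.238, 0.475, 0.847); φ = arcsin(p_z) ≈ 57.92°, λ = atan2(p_y, p_x) ≈ 63.43°.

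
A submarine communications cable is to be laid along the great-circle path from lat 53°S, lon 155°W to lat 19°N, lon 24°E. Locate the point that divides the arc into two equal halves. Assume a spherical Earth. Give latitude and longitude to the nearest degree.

≈ lat 54°S, lon 22°E

From cos δ = sin φ₁ sin φ₂ + cos φ₁ cos φ₂ cos Δλ, the central angle is δ ≈ 2.548 rad (146.0°).
Interpolate at f = 1/2 with slerp weights a = sin((1−f)δ)/sin δ ≈ 1.710, b = sin(fδ)/sin δ ≈ 1.710.
p = a·p₁ + b·p₂ ≈ (0.544, 0.223, -0.809); φ = arcsin(p_z) ≈ -53.98°, λ = atan2(p_y, p_x) ≈ 22.25°.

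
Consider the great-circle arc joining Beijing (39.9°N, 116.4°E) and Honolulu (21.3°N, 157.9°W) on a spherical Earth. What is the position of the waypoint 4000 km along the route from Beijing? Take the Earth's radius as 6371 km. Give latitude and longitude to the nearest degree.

Convert each endpoint to a unit vector on the sphere (x = cos φ cos λ, y = cos φ sin λ, z = sin φ).
The central angle between the endpoints is δ = arccos(p₁·p₂) ≈ 1.280 rad (73.3°). The total great-circle distance is δ·R ≈ 1.280 × 6371 ≈ 8156 km, so the target fraction is f = 4000/8156 ≈ 0.490.
Interpolate at f ≈ 0.490 with slerp weights a = sin((1−f)δ)/sin δ ≈ 0.634, b = sin(fδ)/sin δ ≈ 0.613.
p = a·p₁ + b·p₂ ≈ (-0.745, 0.220, 0.629); φ = arcsin(p_z) ≈ 38.99°, λ = atan2(p_y, p_x) ≈ 163.52°.

≈ 39°N, 164°E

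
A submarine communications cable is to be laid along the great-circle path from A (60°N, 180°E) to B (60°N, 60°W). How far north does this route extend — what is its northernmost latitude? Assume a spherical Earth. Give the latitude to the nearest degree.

The great circle lies in the plane with unit normal n̂ = (p₁ × p₂)/|p₁ × p₂|.
Here n̂_z ≈ +0.277; the vertex latitude is φ_max = arccos|n̂_z| ≈ 73.9°.
Check via Clairaut: cos φ_max = |cos φ₁| · sin C = cos(60.0°)·sin(33.7°) ≈ 0.277, again giving ≈ 73.9°.

≈ 74°N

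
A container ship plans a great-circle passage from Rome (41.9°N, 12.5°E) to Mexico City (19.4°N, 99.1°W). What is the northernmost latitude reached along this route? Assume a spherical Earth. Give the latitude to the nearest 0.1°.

≈ 49.2°N

The great circle lies in the plane with unit normal n̂ = (p₁ × p₂)/|p₁ × p₂|.
Here n̂_z ≈ -0.653; the vertex latitude is φ_max = arccos|n̂_z| ≈ 49.2°.
Check via Clairaut: cos φ_max = |cos φ₁| · sin C = cos(41.9°)·sin(61.4°) ≈ 0.653, again giving ≈ 49.2°.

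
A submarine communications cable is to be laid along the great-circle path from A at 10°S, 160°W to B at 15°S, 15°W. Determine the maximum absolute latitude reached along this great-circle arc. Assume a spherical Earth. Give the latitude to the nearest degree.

≈ 37°S

The great circle lies in the plane with unit normal n̂ = (p₁ × p₂)/|p₁ × p₂|.
Here n̂_z ≈ +0.804; the vertex latitude is φ_max = arccos|n̂_z| ≈ 36.5°.
Check via Clairaut: cos φ_max = |cos φ₁| · sin C = cos(10.0°)·sin(125.3°) ≈ 0.804, again giving ≈ 36.5°.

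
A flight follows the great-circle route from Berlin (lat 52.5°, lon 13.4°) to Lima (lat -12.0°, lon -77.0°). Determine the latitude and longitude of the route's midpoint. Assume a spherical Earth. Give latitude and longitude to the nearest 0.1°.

Write both endpoints as unit vectors p₁, p₂ with components (cos φ cos λ, cos φ sin λ, sin φ).
The central angle between the endpoints is δ = arccos(p₁·p₂) ≈ 1.741 rad (99.7°).
Interpolate at f = 1/2 with slerp weights a = sin((1−f)δ)/sin δ ≈ 0.776, b = sin(fδ)/sin δ ≈ 0.776.
p = a·p₁ + b·p₂ ≈ (0.630, -0.630, 0.454); φ = arcsin(p_z) ≈ 27.01°, λ = atan2(p_y, p_x) ≈ -44.99°.

≈ lat 27.0°, lon -45.0°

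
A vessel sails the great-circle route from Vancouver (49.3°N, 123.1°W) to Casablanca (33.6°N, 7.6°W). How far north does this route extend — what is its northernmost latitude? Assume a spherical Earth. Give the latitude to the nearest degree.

≈ 60°N

The great circle lies in the plane with unit normal n̂ = (p₁ × p₂)/|p₁ × p₂|.
Here n̂_z ≈ +0.499; the vertex latitude is φ_max = arccos|n̂_z| ≈ 60.1°.
Check via Clairaut: cos φ_max = |cos φ₁| · sin C = cos(49.3°)·sin(49.9°) ≈ 0.499, again giving ≈ 60.1°.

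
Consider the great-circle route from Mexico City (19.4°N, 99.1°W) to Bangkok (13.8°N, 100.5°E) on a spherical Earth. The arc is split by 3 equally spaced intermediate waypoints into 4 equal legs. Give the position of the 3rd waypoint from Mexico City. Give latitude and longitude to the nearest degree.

Write both endpoints as unit vectors p₁, p₂ with components (cos φ cos λ, cos φ sin λ, sin φ).
The central angle between the endpoints is δ = arccos(p₁·p₂) ≈ 2.471 rad (141.6°).
Interpolate at f = 3/4 with slerp weights a = sin((1−f)δ)/sin δ ≈ 0.933, b = sin(fδ)/sin δ ≈ 1.546.
p = a·p₁ + b·p₂ ≈ (-0.413, 0.608, 0.679); φ = arcsin(p_z) ≈ 42.73°, λ = atan2(p_y, p_x) ≈ 124.18°.

≈ 43°N, 124°E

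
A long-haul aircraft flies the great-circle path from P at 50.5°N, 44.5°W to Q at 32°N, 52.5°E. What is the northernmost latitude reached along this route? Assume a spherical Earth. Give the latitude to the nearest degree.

The great circle lies in the plane with unit normal n̂ = (p₁ × p₂)/|p₁ × p₂|.
Here n̂_z ≈ +0.570; the vertex latitude is φ_max = arccos|n̂_z| ≈ 55.2°.
Check via Clairaut: cos φ_max = |cos φ₁| · sin C = cos(50.5°)·sin(63.7°) ≈ 0.570, again giving ≈ 55.2°.

≈ 55°N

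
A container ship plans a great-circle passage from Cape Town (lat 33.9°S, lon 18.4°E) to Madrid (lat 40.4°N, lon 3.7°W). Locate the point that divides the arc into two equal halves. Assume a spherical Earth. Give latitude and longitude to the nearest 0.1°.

Write both endpoints as unit vectors p₁, p₂ with components (cos φ cos λ, cos φ sin λ, sin φ).
The central angle between the endpoints is δ = arccos(p₁·p₂) ≈ 1.345 rad (77.0°).
Interpolate at f = 1/2 with slerp weights a = sin((1−f)δ)/sin δ ≈ 0.639, b = sin(fδ)/sin δ ≈ 0.639.
p = a·p₁ + b·p₂ ≈ (0.989, 0.136, 0.058); φ = arcsin(p_z) ≈ 3.31°, λ = atan2(p_y, p_x) ≈ 7.83°.

≈ lat 3.3°N, lon 7.8°E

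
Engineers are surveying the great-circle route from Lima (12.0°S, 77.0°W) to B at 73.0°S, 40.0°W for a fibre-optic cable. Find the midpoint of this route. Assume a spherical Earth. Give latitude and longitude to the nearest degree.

The haversine formula gives a central angle δ ≈ 1.129 rad (64.7°) between the endpoints.
Interpolate at f = 1/2 with slerp weights a = sin((1−f)δ)/sin δ ≈ 0.592, b = sin(fδ)/sin δ ≈ 0.592.
p = a·p₁ + b·p₂ ≈ (0.263, -0.675, -0.689); φ = arcsin(p_z) ≈ -43.56°, λ = atan2(p_y, p_x) ≈ -68.74°.

≈ 44°S, 69°W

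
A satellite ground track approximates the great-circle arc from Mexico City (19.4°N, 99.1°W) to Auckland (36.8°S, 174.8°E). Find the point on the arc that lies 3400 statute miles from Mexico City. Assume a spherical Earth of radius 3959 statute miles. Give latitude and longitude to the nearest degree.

Write both endpoints as unit vectors p₁, p₂ with components (cos φ cos λ, cos φ sin λ, sin φ).
The central angle between the endpoints is δ = arccos(p₁·p₂) ≈ 1.719 rad (98.5°). The total great-circle distance is δ·R ≈ 1.719 × 3959 ≈ 6805 mi, so the target fraction is f = 3400/6805 ≈ 0.500.
Interpolate at f ≈ 0.500 with slerp weights a = sin((1−f)δ)/sin δ ≈ 0.766, b = sin(fδ)/sin δ ≈ 0.765.
p = a·p₁ + b·p₂ ≈ (-0.725, -0.658, -0.204); φ = arcsin(p_z) ≈ -11.77°, λ = atan2(p_y, p_x) ≈ -137.75°.

≈ (12°S, 138°W)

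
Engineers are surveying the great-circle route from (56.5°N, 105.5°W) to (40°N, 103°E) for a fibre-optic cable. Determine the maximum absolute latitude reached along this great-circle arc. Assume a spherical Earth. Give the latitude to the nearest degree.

≈ 78°N

The great circle lies in the plane with unit normal n̂ = (p₁ × p₂)/|p₁ × p₂|.
Here n̂_z ≈ -0.205; the vertex latitude is φ_max = arccos|n̂_z| ≈ 78.2°.
Check via Clairaut: cos φ_max = |cos φ₁| · sin C = cos(56.5°)·sin(21.8°) ≈ 0.205, again giving ≈ 78.2°.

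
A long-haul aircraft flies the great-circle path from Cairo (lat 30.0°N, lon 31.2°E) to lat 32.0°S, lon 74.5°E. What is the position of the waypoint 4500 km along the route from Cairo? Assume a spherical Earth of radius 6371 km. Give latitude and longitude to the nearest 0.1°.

Write both endpoints as unit vectors p₁, p₂ with components (cos φ cos λ, cos φ sin λ, sin φ).
The central angle between the endpoints is δ = arccos(p₁·p₂) ≈ 1.298 rad (74.4°). The total great-circle distance is δ·R ≈ 1.298 × 6371 ≈ 8269 km, so the target fraction is f = 4500/8269 ≈ 0.544.
Interpolate at f ≈ 0.544 with slerp weights a = sin((1−f)δ)/sin δ ≈ 0.579, b = sin(fδ)/sin δ ≈ 0.674.
p = a·p₁ + b·p₂ ≈ (0.582, 0.811, -0.068); φ = arcsin(p_z) ≈ -3.88°, λ = atan2(p_y, p_x) ≈ 54.33°.

≈ lat 3.9°S, lon 54.3°E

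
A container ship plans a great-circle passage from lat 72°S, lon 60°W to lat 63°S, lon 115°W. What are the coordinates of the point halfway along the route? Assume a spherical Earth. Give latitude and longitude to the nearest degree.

Convert each endpoint to a unit vector on the sphere (x = cos φ cos λ, y = cos φ sin λ, z = sin φ).
The central angle between the endpoints is δ = arccos(p₁·p₂) ≈ 0.382 rad (21.9°).
Interpolate at f = 1/2 with slerp weights a = sin((1−f)δ)/sin δ ≈ 0.509, b = sin(fδ)/sin δ ≈ 0.509.
p = a·p₁ + b·p₂ ≈ (-0.019, -0.346, -0.938); φ = arcsin(p_z) ≈ -69.74°, λ = atan2(p_y, p_x) ≈ -93.15°.

≈ lat 70°S, lon 93°W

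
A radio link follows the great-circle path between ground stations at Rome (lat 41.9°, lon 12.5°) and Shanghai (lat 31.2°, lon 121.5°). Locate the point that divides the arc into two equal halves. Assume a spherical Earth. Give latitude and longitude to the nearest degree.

≈ lat 52°, lon 73°

Convert each endpoint to a unit vector on the sphere (x = cos φ cos λ, y = cos φ sin λ, z = sin φ).
The central angle between the endpoints is δ = arccos(p₁·p₂) ≈ 1.432 rad (82.0°).
Interpolate at f = 1/2 with slerp weights a = sin((1−f)δ)/sin δ ≈ 0.663, b = sin(fδ)/sin δ ≈ 0.663.
p = a·p₁ + b·p₂ ≈ (0.185, 0.590, 0.786); φ = arcsin(p_z) ≈ 51.80°, λ = atan2(p_y, p_x) ≈ 72.56°.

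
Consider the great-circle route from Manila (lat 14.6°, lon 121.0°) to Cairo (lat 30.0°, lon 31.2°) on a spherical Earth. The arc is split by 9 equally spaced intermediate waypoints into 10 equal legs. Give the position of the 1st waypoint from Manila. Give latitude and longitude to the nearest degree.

Convert each endpoint to a unit vector on the sphere (x = cos φ cos λ, y = cos φ sin λ, z = sin φ).
The central angle between the endpoints is δ = arccos(p₁·p₂) ≈ 1.441 rad (82.6°).
Interpolate at f = 1/10 with slerp weights a = sin((1−f)δ)/sin δ ≈ 0.971, b = sin(fδ)/sin δ ≈ 0.145.
p = a·p₁ + b·p₂ ≈ (-0.377, 0.870, 0.317); φ = arcsin(p_z) ≈ 18.49°, λ = atan2(p_y, p_x) ≈ 113.40°.

≈ lat 18°, lon 113°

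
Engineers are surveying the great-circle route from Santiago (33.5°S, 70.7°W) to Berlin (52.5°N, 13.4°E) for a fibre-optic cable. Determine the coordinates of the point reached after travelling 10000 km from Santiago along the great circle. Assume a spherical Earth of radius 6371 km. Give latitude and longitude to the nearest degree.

Write both endpoints as unit vectors p₁, p₂ with components (cos φ cos λ, cos φ sin λ, sin φ).
The central angle between the endpoints is δ = arccos(p₁·p₂) ≈ 1.967 rad (112.7°). The total great-circle distance is δ·R ≈ 1.967 × 6371 ≈ 12530 km, so the target fraction is f = 10000/12530 ≈ 0.798.
Interpolate at f ≈ 0.798 with slerp weights a = sin((1−f)δ)/sin δ ≈ 0.419, b = sin(fδ)/sin δ ≈ 1.084.
p = a·p₁ + b·p₂ ≈ (0.757, -0.177, 0.628); φ = arcsin(p_z) ≈ 38.94°, λ = atan2(p_y, p_x) ≈ -13.16°.

≈ 39°N, 13°W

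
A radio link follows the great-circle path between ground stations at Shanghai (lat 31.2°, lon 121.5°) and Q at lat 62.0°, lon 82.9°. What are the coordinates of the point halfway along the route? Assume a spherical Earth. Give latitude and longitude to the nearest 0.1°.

Write both endpoints as unit vectors p₁, p₂ with components (cos φ cos λ, cos φ sin λ, sin φ).
The central angle between the endpoints is δ = arccos(p₁·p₂) ≈ 0.690 rad (39.5°).
Interpolate at f = 1/2 with slerp weights a = sin((1−f)δ)/sin δ ≈ 0.531, b = sin(fδ)/sin δ ≈ 0.531.
p = a·p₁ + b·p₂ ≈ (-0.207, 0.635, 0.744); φ = arcsin(p_z) ≈ 48.10°, λ = atan2(p_y, p_x) ≈ 108.02°.

≈ lat 48.1°, lon 108.0°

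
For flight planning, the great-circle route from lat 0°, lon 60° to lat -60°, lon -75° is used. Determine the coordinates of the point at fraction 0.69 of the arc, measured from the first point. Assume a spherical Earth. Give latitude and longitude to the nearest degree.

≈ lat -64°, lon 3°

From cos δ = sin φ₁ sin φ₂ + cos φ₁ cos φ₂ cos Δλ, the central angle is δ ≈ 1.932 rad (110.7°).
Interpolate at f = 0.69 with slerp weights a = sin((1−f)δ)/sin δ ≈ 0.603, b = sin(fδ)/sin δ ≈ 1.039.
p = a·p₁ + b·p₂ ≈ (0.436, 0.020, -0.900); φ = arcsin(p_z) ≈ -64.13°, λ = atan2(p_y, p_x) ≈ 2.65°.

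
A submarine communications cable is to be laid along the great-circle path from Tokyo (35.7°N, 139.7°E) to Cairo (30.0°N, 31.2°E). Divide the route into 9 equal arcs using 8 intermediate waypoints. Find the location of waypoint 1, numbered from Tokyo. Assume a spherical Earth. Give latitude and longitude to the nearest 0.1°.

From cos δ = sin φ₁ sin φ₂ + cos φ₁ cos φ₂ cos Δλ, the central angle is δ ≈ 1.502 rad (86.1°).
Interpolate at f = 1/9 with slerp weights a = sin((1−f)δ)/sin δ ≈ 0.975, b = sin(fδ)/sin δ ≈ 0.167.
p = a·p₁ + b·p₂ ≈ (-0.480, 0.587, 0.652); φ = arcsin(p_z) ≈ 40.69°, λ = atan2(p_y, p_x) ≈ 129.31°.

≈ 40.7°N, 129.3°E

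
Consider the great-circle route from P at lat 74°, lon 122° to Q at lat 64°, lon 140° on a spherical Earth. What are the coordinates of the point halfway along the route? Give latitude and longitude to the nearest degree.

≈ lat 69°, lon 133°

Write both endpoints as unit vectors p₁, p₂ with components (cos φ cos λ, cos φ sin λ, sin φ).
The central angle between the endpoints is δ = arccos(p₁·p₂) ≈ 0.206 rad (11.8°).
Interpolate at f = 1/2 with slerp weights a = sin((1−f)δ)/sin δ ≈ 0.503, b = sin(fδ)/sin δ ≈ 0.503.
p = a·p₁ + b·p₂ ≈ (-0.242, 0.259, 0.935); φ = arcsin(p_z) ≈ 69.22°, λ = atan2(p_y, p_x) ≈ 133.07°.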